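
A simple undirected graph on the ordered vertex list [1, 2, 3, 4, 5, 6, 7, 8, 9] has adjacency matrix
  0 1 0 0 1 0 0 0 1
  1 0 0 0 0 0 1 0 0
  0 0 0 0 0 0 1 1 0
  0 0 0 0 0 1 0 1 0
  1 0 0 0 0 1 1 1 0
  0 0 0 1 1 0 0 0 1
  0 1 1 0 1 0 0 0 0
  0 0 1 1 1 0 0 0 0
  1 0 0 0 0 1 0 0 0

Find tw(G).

A width-3 tree decomposition is:
Bags: B1 = {1, 4, 6, 9}  B2 = {1, 4, 5, 6}  B3 = {1, 4, 5, 8}  B4 = {1, 2, 5, 8}  B5 = {2, 5, 7, 8}  B6 = {2, 3, 7, 8}
Tree: B1–B2, B2–B3, B3–B4, B4–B5, B5–B6
Each bag holds 4 vertices, so the decomposition has width 3, which upper-bounds the treewidth. For the lower bound: the 4 vertex sets {4,6,9}, {1}, {5}, {2,3,7,8} are disjoint, each induces a connected subgraph, and every pair is joined by at least one edge of G. Contracting each set to a single vertex therefore yields K_{4} as a minor, and since treewidth is minor-monotone, tw(G) ≥ tw(K_{4}) = 3. Combining the bounds, tw(G) = 3.

3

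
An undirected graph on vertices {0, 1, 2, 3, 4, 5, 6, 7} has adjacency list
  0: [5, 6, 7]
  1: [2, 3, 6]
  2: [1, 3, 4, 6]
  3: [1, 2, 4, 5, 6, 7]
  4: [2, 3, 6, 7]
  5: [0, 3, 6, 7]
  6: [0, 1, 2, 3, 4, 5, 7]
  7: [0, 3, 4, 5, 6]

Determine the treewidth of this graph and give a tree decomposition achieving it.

Every bag has size at most 4, so the width is 4 − 1 = 3 and tw(G) ≤ 3. On the other hand G contains the 4-clique {0, 5, 6, 7}. A clique must lie in a single bag of any decomposition, so no decomposition can have width below 3. Therefore the treewidth is 3.

Treewidth 3.
Bags: B1 = {2, 3, 4, 6}  B2 = {3, 4, 6, 7}  B3 = {3, 5, 6, 7}  B4 = {1, 2, 3, 6}  B5 = {0, 5, 6, 7}
Tree: B1–B2, B2–B3, B1–B4, B3–B5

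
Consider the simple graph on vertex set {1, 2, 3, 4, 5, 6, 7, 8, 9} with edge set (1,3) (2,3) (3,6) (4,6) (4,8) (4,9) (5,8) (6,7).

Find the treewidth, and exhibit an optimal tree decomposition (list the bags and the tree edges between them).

Treewidth 1.
One optimal decomposition is:
Bags: B1 = {3, 6}  B2 = {4, 6}  B3 = {2, 3}  B4 = {1, 3}  B5 = {4, 8}  B6 = {6, 7}  B7 = {5, 8}  B8 = {4, 9}
Tree: B1–B2, B1–B3, B1–B4, B2–B5, B1–B6, B5–B7, B5–B8

Every bag has size at most 2, so the width is 2 − 1 = 1 and tw(G) ≤ 1. Any graph with an edge has treewidth ≥ 1, and G has the edge 3–6. The upper and lower bounds meet at 1, so that is the treewidth.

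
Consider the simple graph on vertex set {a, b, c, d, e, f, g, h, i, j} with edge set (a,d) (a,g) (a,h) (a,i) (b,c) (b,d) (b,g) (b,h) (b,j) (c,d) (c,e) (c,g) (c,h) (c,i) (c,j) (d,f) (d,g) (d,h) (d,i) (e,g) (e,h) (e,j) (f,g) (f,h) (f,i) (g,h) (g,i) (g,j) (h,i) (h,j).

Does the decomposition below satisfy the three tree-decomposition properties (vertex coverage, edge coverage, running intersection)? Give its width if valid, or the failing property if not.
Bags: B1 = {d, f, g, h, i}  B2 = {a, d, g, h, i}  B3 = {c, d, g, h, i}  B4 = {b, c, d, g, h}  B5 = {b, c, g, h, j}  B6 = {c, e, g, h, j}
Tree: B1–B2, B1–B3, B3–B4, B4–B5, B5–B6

Yes; width 4.

Every vertex of G appears in some bag (union = {a, b, c, d, e, f, g, h, i, j}); every edge is covered by a bag; and for each vertex v the set of bags containing v is connected in the bag tree. The decomposition is therefore valid. The largest bag has 5 vertices, so the width is 4.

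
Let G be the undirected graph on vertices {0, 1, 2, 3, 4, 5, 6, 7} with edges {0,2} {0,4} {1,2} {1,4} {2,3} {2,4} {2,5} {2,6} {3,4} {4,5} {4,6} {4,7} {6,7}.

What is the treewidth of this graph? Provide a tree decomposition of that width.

Treewidth 2.
Bags: B1 = {2, 4, 6}  B2 = {1, 2, 4}  B3 = {4, 6, 7}  B4 = {2, 3, 4}  B5 = {0, 2, 4}  B6 = {2, 4, 5}
Tree: B1–B2, B1–B3, B2–B4, B4–B5, B2–B6

Each bag holds 3 vertices, so the decomposition has width 2, which upper-bounds the treewidth. On the other hand G contains the 3-clique {0, 2, 4}. A clique must lie in a single bag of any decomposition, so no decomposition can have width below 2. The upper and lower bounds meet at 2, so that is the treewidth.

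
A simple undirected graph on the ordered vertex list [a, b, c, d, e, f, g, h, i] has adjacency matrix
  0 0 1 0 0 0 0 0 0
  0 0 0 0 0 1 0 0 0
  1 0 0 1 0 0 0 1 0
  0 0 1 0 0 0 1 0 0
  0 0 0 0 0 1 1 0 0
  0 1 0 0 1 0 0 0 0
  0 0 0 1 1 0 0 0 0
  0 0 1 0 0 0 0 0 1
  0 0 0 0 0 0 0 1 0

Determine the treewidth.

A width-1 tree decomposition is:
Bags: B1 = {d, g}  B2 = {c, d}  B3 = {e, g}  B4 = {c, h}  B5 = {a, c}  B6 = {e, f}  B7 = {h, i}  B8 = {b, f}
Tree: B1–B2, B1–B3, B2–B4, B2–B5, B3–B6, B4–B7, B6–B8
Every bag has size at most 2, so the width is 2 − 1 = 1 and tw(G) ≤ 1. Since G has at least one edge (e.g. g–d), it is not an edgeless graph, so tw(G) ≥ 1. Therefore the treewidth is 1.

1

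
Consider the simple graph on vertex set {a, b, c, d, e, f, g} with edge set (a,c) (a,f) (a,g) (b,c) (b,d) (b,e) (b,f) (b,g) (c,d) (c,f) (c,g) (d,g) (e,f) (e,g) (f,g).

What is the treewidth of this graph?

3

A width-3 tree decomposition is:
Bags: B1 = {b, c, d, g}  B2 = {b, c, f, g}  B3 = {b, e, f, g}  B4 = {a, c, f, g}
Tree: B1–B2, B2–B3, B2–B4
Every bag has size at most 4, so the width is 4 − 1 = 3 and tw(G) ≤ 3. Conversely, {b, c, d, g} is a clique of size 4, and the vertices of any clique must share a bag in every tree decomposition; so some bag has ≥ 4 vertices and tw(G) ≥ 3. Hence tw(G) = 3 exactly.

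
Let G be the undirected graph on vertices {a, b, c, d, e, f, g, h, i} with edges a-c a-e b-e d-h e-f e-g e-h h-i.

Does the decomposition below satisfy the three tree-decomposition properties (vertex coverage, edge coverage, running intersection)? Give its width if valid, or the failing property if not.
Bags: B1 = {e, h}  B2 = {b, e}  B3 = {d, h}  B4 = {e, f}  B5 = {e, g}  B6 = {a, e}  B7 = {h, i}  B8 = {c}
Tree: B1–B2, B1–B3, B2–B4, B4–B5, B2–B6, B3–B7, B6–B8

A tree decomposition must satisfy three properties: every vertex lies in some bag; for every edge, both endpoints lie together in some bag; and for every vertex, the bags containing it form a connected subtree. Here edge (a,c) lies in no bag, so the decomposition is invalid.

No — edge (a,c) lies in no bag.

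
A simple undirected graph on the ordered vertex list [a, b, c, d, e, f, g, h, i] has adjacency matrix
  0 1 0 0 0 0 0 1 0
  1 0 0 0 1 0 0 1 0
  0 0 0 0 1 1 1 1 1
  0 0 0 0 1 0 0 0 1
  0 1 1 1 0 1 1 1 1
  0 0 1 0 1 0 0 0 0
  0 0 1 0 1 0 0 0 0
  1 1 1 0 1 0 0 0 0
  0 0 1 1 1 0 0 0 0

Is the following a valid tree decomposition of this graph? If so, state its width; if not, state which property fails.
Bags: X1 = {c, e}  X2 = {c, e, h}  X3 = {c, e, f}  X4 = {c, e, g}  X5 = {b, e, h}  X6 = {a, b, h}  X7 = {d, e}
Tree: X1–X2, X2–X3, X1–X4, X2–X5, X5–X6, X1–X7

A tree decomposition must satisfy three properties: every vertex lies in some bag; for every edge, both endpoints lie together in some bag; and for every vertex, the bags containing it form a connected subtree. Here vertex i appears in no bag, so the decomposition is invalid.

No — vertex i appears in no bag.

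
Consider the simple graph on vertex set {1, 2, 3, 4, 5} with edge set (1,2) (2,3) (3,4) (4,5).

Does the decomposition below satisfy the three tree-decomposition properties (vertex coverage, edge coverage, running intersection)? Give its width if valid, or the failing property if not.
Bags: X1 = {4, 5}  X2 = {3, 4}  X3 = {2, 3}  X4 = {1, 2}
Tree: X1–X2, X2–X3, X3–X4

Every vertex of G appears in some bag (union = {1, 2, 3, 4, 5}); every edge is covered by a bag; and for each vertex v the set of bags containing v is connected in the bag tree. The decomposition is therefore valid. The largest bag has 2 vertices, so the width is 1.

Yes; width 1.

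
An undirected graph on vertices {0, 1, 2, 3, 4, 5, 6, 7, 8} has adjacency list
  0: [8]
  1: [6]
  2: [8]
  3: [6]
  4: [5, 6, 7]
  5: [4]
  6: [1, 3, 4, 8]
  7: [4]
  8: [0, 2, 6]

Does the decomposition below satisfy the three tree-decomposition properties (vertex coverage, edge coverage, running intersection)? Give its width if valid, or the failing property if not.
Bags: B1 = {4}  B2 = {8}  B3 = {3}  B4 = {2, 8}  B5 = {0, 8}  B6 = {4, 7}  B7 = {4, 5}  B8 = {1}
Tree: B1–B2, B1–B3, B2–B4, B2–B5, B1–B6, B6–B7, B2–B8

No — vertex 6 appears in no bag.

A tree decomposition must satisfy three properties: every vertex lies in some bag; for every edge, both endpoints lie together in some bag; and for every vertex, the bags containing it form a connected subtree. Here vertex 6 appears in no bag, so the decomposition is invalid.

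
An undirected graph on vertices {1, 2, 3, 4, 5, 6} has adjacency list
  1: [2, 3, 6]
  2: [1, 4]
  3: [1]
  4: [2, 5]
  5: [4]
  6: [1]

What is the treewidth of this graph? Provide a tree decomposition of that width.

Treewidth 1.
One optimal decomposition is:
Bags: B1 = {1, 6}  B2 = {1, 2}  B3 = {1, 3}  B4 = {2, 4}  B5 = {4, 5}
Tree: B1–B2, B1–B3, B2–B4, B4–B5

Each bag holds 2 vertices, so the decomposition has width 1, which upper-bounds the treewidth. G has an edge, so its treewidth is at least 1. Combining the bounds, tw(G) = 1.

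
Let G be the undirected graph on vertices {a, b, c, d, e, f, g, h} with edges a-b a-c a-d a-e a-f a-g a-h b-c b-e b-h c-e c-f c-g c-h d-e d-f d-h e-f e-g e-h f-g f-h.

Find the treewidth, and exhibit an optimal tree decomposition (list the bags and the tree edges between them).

The largest bag has 5 vertices, giving width 4; this decomposition certifies tw(G) ≤ 4. On the other hand G contains the 5-clique {a, c, e, f, g}. A clique must lie in a single bag of any decomposition, so no decomposition can have width below 4. Combining the bounds, tw(G) = 4.

Treewidth 4.
One such decomposition:
Bags: B1 = {a, c, e, f, h}  B2 = {a, c, e, f, g}  B3 = {a, b, c, e, h}  B4 = {a, d, e, f, h}
Tree: B1–B2, B1–B3, B1–B4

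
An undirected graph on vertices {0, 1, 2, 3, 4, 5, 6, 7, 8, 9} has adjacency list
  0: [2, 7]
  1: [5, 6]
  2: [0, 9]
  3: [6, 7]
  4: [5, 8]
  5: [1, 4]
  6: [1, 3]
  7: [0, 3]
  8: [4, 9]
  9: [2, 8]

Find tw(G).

2

A width-2 tree decomposition is:
Bags: B1 = {1, 5, 6}  B2 = {3, 5, 6}  B3 = {3, 5, 7}  B4 = {0, 5, 7}  B5 = {0, 2, 5}  B6 = {2, 5, 9}  B7 = {5, 8, 9}  B8 = {4, 5, 8}
Tree: B1–B2, B2–B3, B3–B4, B4–B5, B5–B6, B6–B7, B7–B8
Every bag has size at most 3, so the width is 3 − 1 = 2 and tw(G) ≤ 2. The edges 5–1–6–3–7–0–2–9–8–4–5 form a cycle, so G is not a tree and its treewidth is at least 2. Therefore the treewidth is 2.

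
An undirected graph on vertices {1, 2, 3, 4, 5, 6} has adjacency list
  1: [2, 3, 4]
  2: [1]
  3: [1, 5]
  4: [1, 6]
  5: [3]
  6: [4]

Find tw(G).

1

A width-1 tree decomposition is:
Bags: B1 = {1, 4}  B2 = {1, 3}  B3 = {4, 6}  B4 = {1, 2}  B5 = {3, 5}
Tree: B1–B2, B1–B3, B1–B4, B2–B5
Each bag holds 2 vertices, so the decomposition has width 1, which upper-bounds the treewidth. Any graph with an edge has treewidth ≥ 1, and G has the edge 1–4. The upper and lower bounds meet at 1, so that is the treewidth.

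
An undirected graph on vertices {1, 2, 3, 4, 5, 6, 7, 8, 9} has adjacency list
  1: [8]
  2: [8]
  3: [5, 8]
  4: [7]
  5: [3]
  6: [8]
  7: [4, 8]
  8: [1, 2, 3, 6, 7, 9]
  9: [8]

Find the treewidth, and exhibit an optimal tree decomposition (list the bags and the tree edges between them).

Treewidth 1.
One optimal decomposition is:
Bags: B1 = {3, 8}  B2 = {7, 8}  B3 = {4, 7}  B4 = {1, 8}  B5 = {3, 5}  B6 = {6, 8}  B7 = {8, 9}  B8 = {2, 8}
Tree: B1–B2, B2–B3, B2–B4, B1–B5, B1–B6, B4–B7, B4–B8

Every bag has size at most 2, so the width is 2 − 1 = 1 and tw(G) ≤ 1. G has an edge, so its treewidth is at least 1. Therefore the treewidth is 1.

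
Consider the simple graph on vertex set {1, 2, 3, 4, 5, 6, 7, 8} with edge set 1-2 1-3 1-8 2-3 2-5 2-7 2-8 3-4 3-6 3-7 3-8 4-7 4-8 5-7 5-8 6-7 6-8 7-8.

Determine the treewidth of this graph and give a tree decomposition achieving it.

Treewidth 3.
One such decomposition:
Bags: B1 = {2, 3, 7, 8}  B2 = {1, 2, 3, 8}  B3 = {3, 4, 7, 8}  B4 = {2, 5, 7, 8}  B5 = {3, 6, 7, 8}
Tree: B1–B2, B1–B3, B1–B4, B1–B5

Each bag holds 4 vertices, so the decomposition has width 3, which upper-bounds the treewidth. On the other hand G contains the 4-clique {1, 2, 3, 8}. A clique must lie in a single bag of any decomposition, so no decomposition can have width below 3. Combining the bounds, tw(G) = 3.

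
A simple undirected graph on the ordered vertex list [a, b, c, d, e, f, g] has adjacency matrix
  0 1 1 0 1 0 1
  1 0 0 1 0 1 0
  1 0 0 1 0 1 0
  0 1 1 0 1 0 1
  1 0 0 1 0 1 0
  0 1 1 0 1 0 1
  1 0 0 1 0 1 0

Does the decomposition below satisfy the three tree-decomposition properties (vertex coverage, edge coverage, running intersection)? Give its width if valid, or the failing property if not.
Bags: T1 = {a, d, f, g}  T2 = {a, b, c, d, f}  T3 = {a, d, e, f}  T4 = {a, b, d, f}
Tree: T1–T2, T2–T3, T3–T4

No — bags containing vertex b are not connected in the tree.

A tree decomposition must satisfy three properties: every vertex lies in some bag; for every edge, both endpoints lie together in some bag; and for every vertex, the bags containing it form a connected subtree. Here bags containing vertex b are not connected in the tree, so the decomposition is invalid.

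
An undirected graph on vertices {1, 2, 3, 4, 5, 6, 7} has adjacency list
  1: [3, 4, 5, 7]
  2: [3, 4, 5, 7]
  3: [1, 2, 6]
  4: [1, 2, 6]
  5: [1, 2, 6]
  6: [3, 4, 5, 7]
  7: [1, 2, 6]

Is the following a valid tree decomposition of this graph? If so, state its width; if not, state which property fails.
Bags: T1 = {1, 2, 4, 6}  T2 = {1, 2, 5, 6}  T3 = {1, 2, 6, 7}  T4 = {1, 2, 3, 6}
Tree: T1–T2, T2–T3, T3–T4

Vertex coverage: the bags together contain {1, 2, 3, 4, 5, 6, 7}, the full vertex set. Edge coverage: each edge of G has both endpoints in at least one bag. Running intersection: for every vertex, the bags containing it form a connected subtree. All three properties hold, so this is a valid tree decomposition of width max|bag| − 1 = 3, and hence tw(G) ≤ 3.

Yes; width 3.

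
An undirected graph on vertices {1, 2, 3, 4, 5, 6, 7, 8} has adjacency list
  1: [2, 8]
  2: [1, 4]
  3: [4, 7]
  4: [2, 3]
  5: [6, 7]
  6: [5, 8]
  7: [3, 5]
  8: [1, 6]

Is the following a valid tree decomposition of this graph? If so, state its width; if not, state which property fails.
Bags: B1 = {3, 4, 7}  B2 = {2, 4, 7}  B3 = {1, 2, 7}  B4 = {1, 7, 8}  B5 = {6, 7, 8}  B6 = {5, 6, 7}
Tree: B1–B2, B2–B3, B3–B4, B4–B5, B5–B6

Yes; width 2.

Every vertex of G appears in some bag (union = {1, 2, 3, 4, 5, 6, 7, 8}); every edge is covered by a bag; and for each vertex v the set of bags containing v is connected in the bag tree. The decomposition is therefore valid. The largest bag has 3 vertices, so the width is 2.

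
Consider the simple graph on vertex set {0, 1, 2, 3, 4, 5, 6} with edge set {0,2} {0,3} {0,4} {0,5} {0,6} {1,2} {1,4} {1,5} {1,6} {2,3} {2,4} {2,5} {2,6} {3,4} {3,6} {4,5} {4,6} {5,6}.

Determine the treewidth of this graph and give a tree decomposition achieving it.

Treewidth 4.
One optimal decomposition is:
Bags: B1 = {1, 2, 4, 5, 6}  B2 = {0, 2, 4, 5, 6}  B3 = {0, 2, 3, 4, 6}
Tree: B1–B2, B2–B3

The largest bag has 5 vertices, giving width 4; this decomposition certifies tw(G) ≤ 4. Conversely, {0, 2, 3, 4, 6} is a clique of size 5, and the vertices of any clique must share a bag in every tree decomposition; so some bag has ≥ 5 vertices and tw(G) ≥ 4. The upper and lower bounds meet at 4, so that is the treewidth.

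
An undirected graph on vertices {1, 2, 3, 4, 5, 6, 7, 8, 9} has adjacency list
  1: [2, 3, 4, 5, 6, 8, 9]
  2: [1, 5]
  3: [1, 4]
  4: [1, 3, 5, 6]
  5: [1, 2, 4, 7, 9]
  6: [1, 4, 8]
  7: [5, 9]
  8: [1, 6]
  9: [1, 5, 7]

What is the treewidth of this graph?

A width-2 tree decomposition is:
Bags: B1 = {1, 2, 5}  B2 = {1, 5, 9}  B3 = {1, 4, 5}  B4 = {1, 4, 6}  B5 = {1, 3, 4}  B6 = {1, 6, 8}  B7 = {5, 7, 9}
Tree: B1–B2, B2–B3, B3–B4, B3–B5, B4–B6, B2–B7
Each bag holds 3 vertices, so the decomposition has width 2, which upper-bounds the treewidth. Conversely, {1, 6, 8} is a clique of size 3, and the vertices of any clique must share a bag in every tree decomposition; so some bag has ≥ 3 vertices and tw(G) ≥ 2. The upper and lower bounds meet at 2, so that is the treewidth.

2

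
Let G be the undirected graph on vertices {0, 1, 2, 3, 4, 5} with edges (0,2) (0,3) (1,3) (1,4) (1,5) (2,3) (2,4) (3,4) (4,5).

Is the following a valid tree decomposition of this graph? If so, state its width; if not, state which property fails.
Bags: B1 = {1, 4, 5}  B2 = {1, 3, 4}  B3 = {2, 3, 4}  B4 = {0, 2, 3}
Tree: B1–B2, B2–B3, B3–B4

Yes; width 2.

Checking the three conditions: (i) the bags cover all of {0, 1, 2, 3, 4, 5}; (ii) for each edge, some bag contains both endpoints; (iii) the bags containing any fixed vertex form a subtree. All hold, so the decomposition is valid with width 3 − 1 = 2.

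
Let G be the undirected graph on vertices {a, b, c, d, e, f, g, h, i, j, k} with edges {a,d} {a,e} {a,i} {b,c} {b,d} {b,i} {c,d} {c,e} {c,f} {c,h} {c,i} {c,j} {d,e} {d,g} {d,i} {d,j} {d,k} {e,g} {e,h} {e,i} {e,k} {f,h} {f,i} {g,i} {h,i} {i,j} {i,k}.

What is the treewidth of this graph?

A width-3 tree decomposition is:
Bags: B1 = {c, d, e, i}  B2 = {c, e, h, i}  B3 = {c, d, i, j}  B4 = {c, f, h, i}  B5 = {b, c, d, i}  B6 = {d, e, g, i}  B7 = {d, e, i, k}  B8 = {a, d, e, i}
Tree: B1–B2, B1–B3, B2–B4, B3–B5, B1–B6, B1–B7, B1–B8
The largest bag has 4 vertices, giving width 3; this decomposition certifies tw(G) ≤ 3. On the other hand G contains the 4-clique {c, d, i, j}. A clique must lie in a single bag of any decomposition, so no decomposition can have width below 3. The upper and lower bounds meet at 3, so that is the treewidth.

3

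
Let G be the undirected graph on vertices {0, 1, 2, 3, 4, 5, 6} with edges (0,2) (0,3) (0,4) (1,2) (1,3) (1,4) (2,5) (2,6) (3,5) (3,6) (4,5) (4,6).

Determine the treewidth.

3

A width-3 tree decomposition is:
Bags: B1 = {2, 3, 4, 5}  B2 = {1, 2, 3, 4}  B3 = {2, 3, 4, 6}  B4 = {0, 2, 3, 4}
Tree: B1–B2, B2–B3, B3–B4
The largest bag has 4 vertices, giving width 3; this decomposition certifies tw(G) ≤ 3. For the lower bound: the 4 vertex sets {2,5}, {1,4}, {3}, {6} are disjoint, each induces a connected subgraph, and every pair is joined by at least one edge of G. Contracting each set to a single vertex therefore yields K_{4} as a minor, and since treewidth is minor-monotone, tw(G) ≥ tw(K_{4}) = 3. The upper and lower bounds meet at 3, so that is the treewidth.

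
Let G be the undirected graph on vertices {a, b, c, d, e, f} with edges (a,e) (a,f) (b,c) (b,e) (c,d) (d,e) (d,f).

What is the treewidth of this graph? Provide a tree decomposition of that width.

Each bag holds 3 vertices, so the decomposition has width 2, which upper-bounds the treewidth. The edges a–f–d–e–a form a cycle, so G is not a tree and its treewidth is at least 2. Combining the bounds, tw(G) = 2.

Treewidth 2.
Bags: B1 = {a, e, f}  B2 = {d, e, f}  B3 = {b, d, e}  B4 = {b, c, d}
Tree: B1–B2, B2–B3, B3–B4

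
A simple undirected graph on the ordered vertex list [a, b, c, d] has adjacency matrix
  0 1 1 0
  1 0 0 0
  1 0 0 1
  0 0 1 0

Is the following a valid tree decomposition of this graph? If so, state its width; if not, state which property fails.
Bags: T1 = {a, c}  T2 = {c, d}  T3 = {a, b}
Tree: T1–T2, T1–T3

Every vertex of G appears in some bag (union = {a, b, c, d}); every edge is covered by a bag; and for each vertex v the set of bags containing v is connected in the bag tree. The decomposition is therefore valid. The largest bag has 2 vertices, so the width is 1.

Yes; width 1.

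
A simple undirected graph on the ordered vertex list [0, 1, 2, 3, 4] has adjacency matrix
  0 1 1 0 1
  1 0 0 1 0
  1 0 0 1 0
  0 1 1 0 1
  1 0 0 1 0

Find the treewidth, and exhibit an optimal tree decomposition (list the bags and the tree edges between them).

Treewidth 2.
One such decomposition:
Bags: B1 = {0, 3, 4}  B2 = {0, 2, 3}  B3 = {0, 1, 3}
Tree: B1–B2, B2–B3

Each bag holds 3 vertices, so the decomposition has width 2, which upper-bounds the treewidth. Since 3–4–0–2–3 is a cycle in G, G is not acyclic. Forests are exactly the graphs of treewidth ≤ 1, so tw(G) ≥ 2. The upper and lower bounds meet at 2, so that is the treewidth.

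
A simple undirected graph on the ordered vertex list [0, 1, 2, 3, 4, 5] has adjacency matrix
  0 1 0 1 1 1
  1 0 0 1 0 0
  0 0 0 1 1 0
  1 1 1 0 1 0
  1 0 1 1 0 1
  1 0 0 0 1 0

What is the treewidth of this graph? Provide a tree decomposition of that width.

The largest bag has 3 vertices, giving width 2; this decomposition certifies tw(G) ≤ 2. Conversely, {0, 1, 3} is a clique of size 3, and the vertices of any clique must share a bag in every tree decomposition; so some bag has ≥ 3 vertices and tw(G) ≥ 2. Therefore the treewidth is 2.

Treewidth 2.
One optimal decomposition is:
Bags: B1 = {0, 3, 4}  B2 = {0, 4, 5}  B3 = {2, 3, 4}  B4 = {0, 1, 3}
Tree: B1–B2, B1–B3, B1–B4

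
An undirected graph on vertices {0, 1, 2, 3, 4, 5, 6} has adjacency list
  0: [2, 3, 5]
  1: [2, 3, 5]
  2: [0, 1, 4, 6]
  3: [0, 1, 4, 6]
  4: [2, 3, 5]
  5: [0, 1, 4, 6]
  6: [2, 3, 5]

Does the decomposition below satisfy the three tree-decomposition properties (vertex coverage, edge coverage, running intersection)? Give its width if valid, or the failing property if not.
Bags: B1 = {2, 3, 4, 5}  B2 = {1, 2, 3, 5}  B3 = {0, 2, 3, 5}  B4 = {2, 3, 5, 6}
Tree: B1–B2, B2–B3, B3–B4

Yes; width 3.

Every vertex of G appears in some bag (union = {0, 1, 2, 3, 4, 5, 6}); every edge is covered by a bag; and for each vertex v the set of bags containing v is connected in the bag tree. The decomposition is therefore valid. The largest bag has 4 vertices, so the width is 3.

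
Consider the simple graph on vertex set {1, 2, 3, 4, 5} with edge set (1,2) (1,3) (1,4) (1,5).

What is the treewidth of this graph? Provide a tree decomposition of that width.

The largest bag has 2 vertices, giving width 1; this decomposition certifies tw(G) ≤ 1. Since G has at least one edge (e.g. 1–2), it is not an edgeless graph, so tw(G) ≥ 1. The upper and lower bounds meet at 1, so that is the treewidth.

Treewidth 1.
One such decomposition:
Bags: B1 = {1, 2}  B2 = {1, 5}  B3 = {1, 4}  B4 = {1, 3}
Tree: B1–B2, B1–B3, B1–B4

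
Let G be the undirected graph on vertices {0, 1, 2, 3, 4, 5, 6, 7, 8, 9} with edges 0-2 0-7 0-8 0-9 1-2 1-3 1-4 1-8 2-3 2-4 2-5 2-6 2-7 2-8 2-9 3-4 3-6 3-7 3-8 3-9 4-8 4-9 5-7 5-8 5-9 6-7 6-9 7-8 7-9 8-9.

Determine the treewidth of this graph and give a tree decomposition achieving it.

Treewidth 4.
One such decomposition:
Bags: B1 = {2, 5, 7, 8, 9}  B2 = {2, 3, 7, 8, 9}  B3 = {2, 3, 6, 7, 9}  B4 = {2, 3, 4, 8, 9}  B5 = {0, 2, 7, 8, 9}  B6 = {1, 2, 3, 4, 8}
Tree: B1–B2, B2–B3, B2–B4, B2–B5, B4–B6

The largest bag has 5 vertices, giving width 4; this decomposition certifies tw(G) ≤ 4. Conversely, {1, 2, 3, 4, 8} is a clique of size 5, and the vertices of any clique must share a bag in every tree decomposition; so some bag has ≥ 5 vertices and tw(G) ≥ 4. Therefore the treewidth is 4.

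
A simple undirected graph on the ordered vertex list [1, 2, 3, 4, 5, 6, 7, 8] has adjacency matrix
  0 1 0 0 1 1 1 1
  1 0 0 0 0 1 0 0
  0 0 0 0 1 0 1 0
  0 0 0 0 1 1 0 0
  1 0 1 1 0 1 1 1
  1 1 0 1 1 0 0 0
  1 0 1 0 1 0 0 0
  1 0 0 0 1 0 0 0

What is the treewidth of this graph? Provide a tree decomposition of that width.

Treewidth 2.
Bags: B1 = {1, 2, 6}  B2 = {1, 5, 6}  B3 = {1, 5, 7}  B4 = {1, 5, 8}  B5 = {4, 5, 6}  B6 = {3, 5, 7}
Tree: B1–B2, B2–B3, B2–B4, B2–B5, B3–B6

The largest bag has 3 vertices, giving width 2; this decomposition certifies tw(G) ≤ 2. On the other hand G contains the 3-clique {1, 2, 6}. A clique must lie in a single bag of any decomposition, so no decomposition can have width below 2. Therefore the treewidth is 2.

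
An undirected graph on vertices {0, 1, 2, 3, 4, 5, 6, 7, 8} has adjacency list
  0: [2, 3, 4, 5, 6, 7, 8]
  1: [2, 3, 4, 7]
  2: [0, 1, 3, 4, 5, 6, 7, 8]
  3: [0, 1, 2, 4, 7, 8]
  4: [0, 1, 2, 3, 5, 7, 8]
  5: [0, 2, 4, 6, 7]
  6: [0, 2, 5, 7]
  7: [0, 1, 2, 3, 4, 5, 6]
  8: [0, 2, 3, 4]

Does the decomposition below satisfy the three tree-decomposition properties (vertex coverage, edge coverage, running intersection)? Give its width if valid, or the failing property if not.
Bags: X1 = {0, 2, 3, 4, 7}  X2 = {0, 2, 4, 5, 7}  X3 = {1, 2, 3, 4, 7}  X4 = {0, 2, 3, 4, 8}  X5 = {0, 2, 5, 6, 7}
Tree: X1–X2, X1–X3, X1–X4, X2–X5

Yes; width 4.

Checking the three conditions: (i) the bags cover all of {0, 1, 2, 3, 4, 5, 6, 7, 8}; (ii) for each edge, some bag contains both endpoints; (iii) the bags containing any fixed vertex form a subtree. All hold, so the decomposition is valid with width 5 − 1 = 4.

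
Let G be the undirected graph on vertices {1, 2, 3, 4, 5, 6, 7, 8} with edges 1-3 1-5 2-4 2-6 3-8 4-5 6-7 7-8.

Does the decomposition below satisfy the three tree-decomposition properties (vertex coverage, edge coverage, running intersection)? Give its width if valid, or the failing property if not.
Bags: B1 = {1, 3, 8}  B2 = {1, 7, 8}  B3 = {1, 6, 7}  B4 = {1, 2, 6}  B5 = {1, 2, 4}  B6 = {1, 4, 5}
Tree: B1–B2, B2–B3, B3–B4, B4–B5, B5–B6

Vertex coverage: the bags together contain {1, 2, 3, 4, 5, 6, 7, 8}, the full vertex set. Edge coverage: each edge of G has both endpoints in at least one bag. Running intersection: for every vertex, the bags containing it form a connected subtree. All three properties hold, so this is a valid tree decomposition of width max|bag| − 1 = 2, and hence tw(G) ≤ 2.

Yes; width 2.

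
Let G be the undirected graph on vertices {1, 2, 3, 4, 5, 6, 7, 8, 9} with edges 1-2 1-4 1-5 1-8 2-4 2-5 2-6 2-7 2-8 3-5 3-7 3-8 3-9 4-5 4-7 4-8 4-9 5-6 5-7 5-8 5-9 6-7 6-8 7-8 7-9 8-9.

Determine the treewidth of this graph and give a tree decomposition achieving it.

Each bag holds 5 vertices, so the decomposition has width 4, which upper-bounds the treewidth. Conversely, {1, 2, 4, 5, 8} is a clique of size 5, and the vertices of any clique must share a bag in every tree decomposition; so some bag has ≥ 5 vertices and tw(G) ≥ 4. Therefore the treewidth is 4.

Treewidth 4.
One optimal decomposition is:
Bags: B1 = {2, 4, 5, 7, 8}  B2 = {1, 2, 4, 5, 8}  B3 = {4, 5, 7, 8, 9}  B4 = {3, 5, 7, 8, 9}  B5 = {2, 5, 6, 7, 8}
Tree: B1–B2, B1–B3, B3–B4, B1–B5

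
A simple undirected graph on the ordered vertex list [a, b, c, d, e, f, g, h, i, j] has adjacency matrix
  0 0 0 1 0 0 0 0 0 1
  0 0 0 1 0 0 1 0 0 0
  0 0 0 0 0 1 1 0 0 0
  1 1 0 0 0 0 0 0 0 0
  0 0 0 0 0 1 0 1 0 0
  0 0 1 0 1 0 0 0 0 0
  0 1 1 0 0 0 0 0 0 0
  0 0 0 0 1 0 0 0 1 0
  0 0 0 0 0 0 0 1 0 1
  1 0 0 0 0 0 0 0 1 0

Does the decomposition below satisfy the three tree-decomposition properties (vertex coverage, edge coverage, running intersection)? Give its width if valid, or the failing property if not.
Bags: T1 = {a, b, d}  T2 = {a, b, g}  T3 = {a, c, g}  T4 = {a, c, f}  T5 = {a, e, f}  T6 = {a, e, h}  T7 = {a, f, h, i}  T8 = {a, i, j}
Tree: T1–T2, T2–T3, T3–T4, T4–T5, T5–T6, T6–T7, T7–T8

A tree decomposition must satisfy three properties: every vertex lies in some bag; for every edge, both endpoints lie together in some bag; and for every vertex, the bags containing it form a connected subtree. Here bags containing vertex f are not connected in the tree, so the decomposition is invalid.

No — bags containing vertex f are not connected in the tree.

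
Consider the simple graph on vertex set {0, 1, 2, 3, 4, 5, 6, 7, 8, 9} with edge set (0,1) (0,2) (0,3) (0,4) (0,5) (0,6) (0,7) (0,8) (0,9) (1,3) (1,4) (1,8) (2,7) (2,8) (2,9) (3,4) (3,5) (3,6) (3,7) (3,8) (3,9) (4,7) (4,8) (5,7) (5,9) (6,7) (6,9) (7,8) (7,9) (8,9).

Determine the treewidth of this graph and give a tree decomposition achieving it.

Treewidth 4.
One such decomposition:
Bags: B1 = {0, 3, 7, 8, 9}  B2 = {0, 2, 7, 8, 9}  B3 = {0, 3, 4, 7, 8}  B4 = {0, 3, 5, 7, 9}  B5 = {0, 1, 3, 4, 8}  B6 = {0, 3, 6, 7, 9}
Tree: B1–B2, B1–B3, B1–B4, B3–B5, B4–B6

Each bag holds 5 vertices, so the decomposition has width 4, which upper-bounds the treewidth. For the lower bound, the 5 vertices {0, 2, 7, 8, 9} are pairwise adjacent, and any tree decomposition puts a clique entirely inside one bag — forcing width ≥ 4. Hence tw(G) = 4 exactly.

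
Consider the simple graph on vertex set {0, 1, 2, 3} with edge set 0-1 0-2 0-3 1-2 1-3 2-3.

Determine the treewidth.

3

A width-3 tree decomposition is:
Bags: B1 = {0, 1, 2, 3}
Tree: (single bag)
With just one bag of size 4, the width is 4 − 1 = 3, so tw(G) ≤ 3. Conversely, {0, 1, 2, 3} is a clique of size 4, and the vertices of any clique must share a bag in every tree decomposition; so some bag has ≥ 4 vertices and tw(G) ≥ 3. Hence tw(G) = 3 exactly.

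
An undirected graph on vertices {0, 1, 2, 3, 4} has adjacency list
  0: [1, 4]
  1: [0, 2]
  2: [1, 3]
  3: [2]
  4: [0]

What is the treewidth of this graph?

A width-1 tree decomposition is:
Bags: B1 = {2, 3}  B2 = {1, 2}  B3 = {0, 1}  B4 = {0, 4}
Tree: B1–B2, B2–B3, B3–B4
The largest bag has 2 vertices, giving width 1; this decomposition certifies tw(G) ≤ 1. Any graph with an edge has treewidth ≥ 1, and G has the edge 3–2. The upper and lower bounds meet at 1, so that is the treewidth.

1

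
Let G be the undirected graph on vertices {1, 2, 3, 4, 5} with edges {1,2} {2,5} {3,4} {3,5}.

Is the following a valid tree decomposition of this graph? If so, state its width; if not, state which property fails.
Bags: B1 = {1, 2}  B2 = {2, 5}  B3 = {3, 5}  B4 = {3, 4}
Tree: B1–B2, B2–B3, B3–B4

Yes; width 1.

Vertex coverage: the bags together contain {1, 2, 3, 4, 5}, the full vertex set. Edge coverage: each edge of G has both endpoints in at least one bag. Running intersection: for every vertex, the bags containing it form a connected subtree. All three properties hold, so this is a valid tree decomposition of width max|bag| − 1 = 1, and hence tw(G) ≤ 1.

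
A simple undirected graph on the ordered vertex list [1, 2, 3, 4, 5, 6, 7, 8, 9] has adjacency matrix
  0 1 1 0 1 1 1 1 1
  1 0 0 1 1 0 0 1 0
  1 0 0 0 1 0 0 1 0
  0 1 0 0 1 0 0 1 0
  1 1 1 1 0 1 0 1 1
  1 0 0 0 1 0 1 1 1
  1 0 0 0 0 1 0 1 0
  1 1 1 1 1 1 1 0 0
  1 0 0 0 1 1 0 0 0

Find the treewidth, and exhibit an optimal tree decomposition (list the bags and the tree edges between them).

The largest bag has 4 vertices, giving width 3; this decomposition certifies tw(G) ≤ 3. Conversely, {1, 2, 5, 8} is a clique of size 4, and the vertices of any clique must share a bag in every tree decomposition; so some bag has ≥ 4 vertices and tw(G) ≥ 3. Combining the bounds, tw(G) = 3.

Treewidth 3.
One such decomposition:
Bags: B1 = {1, 2, 5, 8}  B2 = {2, 4, 5, 8}  B3 = {1, 3, 5, 8}  B4 = {1, 5, 6, 8}  B5 = {1, 5, 6, 9}  B6 = {1, 6, 7, 8}
Tree: B1–B2, B1–B3, B3–B4, B4–B5, B4–B6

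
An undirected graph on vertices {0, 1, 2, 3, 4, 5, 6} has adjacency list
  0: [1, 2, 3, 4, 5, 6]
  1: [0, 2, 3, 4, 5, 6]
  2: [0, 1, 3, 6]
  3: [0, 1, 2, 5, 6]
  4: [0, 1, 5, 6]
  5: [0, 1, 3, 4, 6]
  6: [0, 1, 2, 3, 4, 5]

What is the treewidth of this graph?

4

A width-4 tree decomposition is:
Bags: B1 = {0, 1, 3, 5, 6}  B2 = {0, 1, 2, 3, 6}  B3 = {0, 1, 4, 5, 6}
Tree: B1–B2, B1–B3
Every bag has size at most 5, so the width is 5 − 1 = 4 and tw(G) ≤ 4. Conversely, {0, 1, 2, 3, 6} is a clique of size 5, and the vertices of any clique must share a bag in every tree decomposition; so some bag has ≥ 5 vertices and tw(G) ≥ 4. Hence tw(G) = 4 exactly.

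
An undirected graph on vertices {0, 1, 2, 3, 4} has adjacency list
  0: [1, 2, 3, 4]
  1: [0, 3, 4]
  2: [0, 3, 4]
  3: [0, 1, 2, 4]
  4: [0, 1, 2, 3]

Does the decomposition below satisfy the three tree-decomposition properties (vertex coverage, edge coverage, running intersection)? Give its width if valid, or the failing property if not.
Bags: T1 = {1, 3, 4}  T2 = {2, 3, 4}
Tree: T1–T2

A tree decomposition must satisfy three properties: every vertex lies in some bag; for every edge, both endpoints lie together in some bag; and for every vertex, the bags containing it form a connected subtree. Here vertex 0 appears in no bag, so the decomposition is invalid.

No — vertex 0 appears in no bag.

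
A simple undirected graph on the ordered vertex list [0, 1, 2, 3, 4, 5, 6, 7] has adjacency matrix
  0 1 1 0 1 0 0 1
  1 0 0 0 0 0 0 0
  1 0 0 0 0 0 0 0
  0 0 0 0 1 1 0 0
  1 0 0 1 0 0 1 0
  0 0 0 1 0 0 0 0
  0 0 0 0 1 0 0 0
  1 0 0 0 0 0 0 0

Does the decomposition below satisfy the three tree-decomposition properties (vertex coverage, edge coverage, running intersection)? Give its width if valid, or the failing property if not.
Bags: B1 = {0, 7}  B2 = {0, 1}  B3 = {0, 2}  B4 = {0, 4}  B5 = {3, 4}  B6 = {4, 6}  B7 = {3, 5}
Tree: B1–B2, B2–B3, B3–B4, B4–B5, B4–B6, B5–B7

Yes; width 1.

Checking the three conditions: (i) the bags cover all of {0, 1, 2, 3, 4, 5, 6, 7}; (ii) for each edge, some bag contains both endpoints; (iii) the bags containing any fixed vertex form a subtree. All hold, so the decomposition is valid with width 2 − 1 = 1.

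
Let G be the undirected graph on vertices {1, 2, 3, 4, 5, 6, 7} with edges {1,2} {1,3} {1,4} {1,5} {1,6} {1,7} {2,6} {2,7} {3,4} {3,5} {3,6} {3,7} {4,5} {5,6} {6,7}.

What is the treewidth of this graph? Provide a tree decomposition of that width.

Each bag holds 4 vertices, so the decomposition has width 3, which upper-bounds the treewidth. For the lower bound, the 4 vertices {1, 2, 6, 7} are pairwise adjacent, and any tree decomposition puts a clique entirely inside one bag — forcing width ≥ 3. The upper and lower bounds meet at 3, so that is the treewidth.

Treewidth 3.
Bags: B1 = {1, 3, 5, 6}  B2 = {1, 3, 6, 7}  B3 = {1, 2, 6, 7}  B4 = {1, 3, 4, 5}
Tree: B1–B2, B2–B3, B1–B4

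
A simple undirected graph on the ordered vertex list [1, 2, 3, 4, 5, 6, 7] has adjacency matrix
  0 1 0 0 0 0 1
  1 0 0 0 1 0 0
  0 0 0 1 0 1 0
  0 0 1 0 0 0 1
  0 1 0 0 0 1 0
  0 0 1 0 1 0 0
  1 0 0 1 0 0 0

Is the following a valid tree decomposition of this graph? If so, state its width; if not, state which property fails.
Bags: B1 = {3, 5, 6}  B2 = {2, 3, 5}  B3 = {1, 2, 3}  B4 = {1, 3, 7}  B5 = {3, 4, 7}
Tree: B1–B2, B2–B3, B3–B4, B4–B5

Yes; width 2.

Vertex coverage: the bags together contain {1, 2, 3, 4, 5, 6, 7}, the full vertex set. Edge coverage: each edge of G has both endpoints in at least one bag. Running intersection: for every vertex, the bags containing it form a connected subtree. All three properties hold, so this is a valid tree decomposition of width max|bag| − 1 = 2, and hence tw(G) ≤ 2.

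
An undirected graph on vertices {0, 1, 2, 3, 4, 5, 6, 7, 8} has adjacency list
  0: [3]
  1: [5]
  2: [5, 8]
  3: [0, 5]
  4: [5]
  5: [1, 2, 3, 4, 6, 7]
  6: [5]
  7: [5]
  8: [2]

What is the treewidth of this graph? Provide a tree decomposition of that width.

Treewidth 1.
One optimal decomposition is:
Bags: B1 = {5, 6}  B2 = {5, 7}  B3 = {3, 5}  B4 = {2, 5}  B5 = {0, 3}  B6 = {2, 8}  B7 = {4, 5}  B8 = {1, 5}
Tree: B1–B2, B2–B3, B3–B4, B3–B5, B4–B6, B2–B7, B4–B8

Each bag holds 2 vertices, so the decomposition has width 1, which upper-bounds the treewidth. G has an edge, so its treewidth is at least 1. Combining the bounds, tw(G) = 1.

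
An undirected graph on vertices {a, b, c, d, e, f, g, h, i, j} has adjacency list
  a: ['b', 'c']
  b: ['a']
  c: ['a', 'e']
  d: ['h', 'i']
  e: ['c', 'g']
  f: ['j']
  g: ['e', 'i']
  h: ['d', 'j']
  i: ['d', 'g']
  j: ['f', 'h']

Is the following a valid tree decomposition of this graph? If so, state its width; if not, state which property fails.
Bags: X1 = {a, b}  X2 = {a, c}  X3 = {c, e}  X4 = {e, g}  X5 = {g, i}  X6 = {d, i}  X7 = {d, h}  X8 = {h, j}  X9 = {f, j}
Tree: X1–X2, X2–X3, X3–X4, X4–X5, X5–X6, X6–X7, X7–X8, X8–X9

Vertex coverage: the bags together contain {a, b, c, d, e, f, g, h, i, j}, the full vertex set. Edge coverage: each edge of G has both endpoints in at least one bag. Running intersection: for every vertex, the bags containing it form a connected subtree. All three properties hold, so this is a valid tree decomposition of width max|bag| − 1 = 1, and hence tw(G) ≤ 1.

Yes; width 1.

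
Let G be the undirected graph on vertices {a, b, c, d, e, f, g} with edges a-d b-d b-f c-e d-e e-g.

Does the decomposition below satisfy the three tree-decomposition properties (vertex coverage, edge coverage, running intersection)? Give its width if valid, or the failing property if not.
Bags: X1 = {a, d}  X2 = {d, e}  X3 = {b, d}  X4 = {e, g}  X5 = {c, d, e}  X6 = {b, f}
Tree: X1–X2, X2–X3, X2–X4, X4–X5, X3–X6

No — bags containing vertex d are not connected in the tree.

A tree decomposition must satisfy three properties: every vertex lies in some bag; for every edge, both endpoints lie together in some bag; and for every vertex, the bags containing it form a connected subtree. Here bags containing vertex d are not connected in the tree, so the decomposition is invalid.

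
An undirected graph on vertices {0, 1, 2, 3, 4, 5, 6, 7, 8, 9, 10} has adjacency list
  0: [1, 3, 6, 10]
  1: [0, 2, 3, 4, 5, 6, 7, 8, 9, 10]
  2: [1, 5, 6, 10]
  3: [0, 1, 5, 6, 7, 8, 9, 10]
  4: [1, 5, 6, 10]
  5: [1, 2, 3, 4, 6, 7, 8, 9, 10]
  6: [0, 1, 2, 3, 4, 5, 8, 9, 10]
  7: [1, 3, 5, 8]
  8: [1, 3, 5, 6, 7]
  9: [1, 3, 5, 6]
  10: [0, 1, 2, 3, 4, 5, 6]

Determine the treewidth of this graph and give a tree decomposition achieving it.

Each bag holds 5 vertices, so the decomposition has width 4, which upper-bounds the treewidth. For the lower bound, the 5 vertices {0, 1, 3, 6, 10} are pairwise adjacent, and any tree decomposition puts a clique entirely inside one bag — forcing width ≥ 4. Hence tw(G) = 4 exactly.

Treewidth 4.
One such decomposition:
Bags: B1 = {1, 3, 5, 6, 10}  B2 = {1, 3, 5, 6, 8}  B3 = {1, 2, 5, 6, 10}  B4 = {1, 3, 5, 7, 8}  B5 = {1, 3, 5, 6, 9}  B6 = {1, 4, 5, 6, 10}  B7 = {0, 1, 3, 6, 10}
Tree: B1–B2, B1–B3, B2–B4, B2–B5, B3–B6, B1–B7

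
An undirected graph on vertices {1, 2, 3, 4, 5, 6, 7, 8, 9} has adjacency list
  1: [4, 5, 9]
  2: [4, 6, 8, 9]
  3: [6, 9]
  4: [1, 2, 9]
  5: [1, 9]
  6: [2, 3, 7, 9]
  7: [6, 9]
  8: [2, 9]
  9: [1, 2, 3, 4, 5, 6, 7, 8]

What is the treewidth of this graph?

A width-2 tree decomposition is:
Bags: B1 = {2, 6, 9}  B2 = {6, 7, 9}  B3 = {2, 4, 9}  B4 = {2, 8, 9}  B5 = {1, 4, 9}  B6 = {1, 5, 9}  B7 = {3, 6, 9}
Tree: B1–B2, B1–B3, B1–B4, B3–B5, B5–B6, B1–B7
Every bag has size at most 3, so the width is 3 − 1 = 2 and tw(G) ≤ 2. On the other hand G contains the 3-clique {1, 4, 9}. A clique must lie in a single bag of any decomposition, so no decomposition can have width below 2. Combining the bounds, tw(G) = 2.

2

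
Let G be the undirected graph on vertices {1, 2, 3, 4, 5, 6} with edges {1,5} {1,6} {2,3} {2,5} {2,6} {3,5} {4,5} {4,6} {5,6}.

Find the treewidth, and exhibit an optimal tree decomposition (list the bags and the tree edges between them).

Every bag has size at most 3, so the width is 3 − 1 = 2 and tw(G) ≤ 2. Conversely, {2, 3, 5} is a clique of size 3, and the vertices of any clique must share a bag in every tree decomposition; so some bag has ≥ 3 vertices and tw(G) ≥ 2. Therefore the treewidth is 2.

Treewidth 2.
Bags: B1 = {2, 3, 5}  B2 = {2, 5, 6}  B3 = {1, 5, 6}  B4 = {4, 5, 6}
Tree: B1–B2, B2–B3, B3–B4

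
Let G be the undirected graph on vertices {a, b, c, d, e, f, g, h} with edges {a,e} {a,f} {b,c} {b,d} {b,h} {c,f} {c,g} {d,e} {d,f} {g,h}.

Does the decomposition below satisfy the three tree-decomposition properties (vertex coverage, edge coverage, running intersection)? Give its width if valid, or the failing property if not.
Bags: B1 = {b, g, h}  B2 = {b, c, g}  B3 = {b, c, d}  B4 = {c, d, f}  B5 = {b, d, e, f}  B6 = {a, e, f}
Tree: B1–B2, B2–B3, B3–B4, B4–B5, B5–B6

A tree decomposition must satisfy three properties: every vertex lies in some bag; for every edge, both endpoints lie together in some bag; and for every vertex, the bags containing it form a connected subtree. Here bags containing vertex b are not connected in the tree, so the decomposition is invalid.

No — bags containing vertex b are not connected in the tree.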